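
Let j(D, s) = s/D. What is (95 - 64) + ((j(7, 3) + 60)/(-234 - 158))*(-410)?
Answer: 129247/1372 ≈ 94.203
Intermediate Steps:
(95 - 64) + ((j(7, 3) + 60)/(-234 - 158))*(-410) = (95 - 64) + ((3/7 + 60)/(-234 - 158))*(-410) = 31 + ((3*(⅐) + 60)/(-392))*(-410) = 31 + ((3/7 + 60)*(-1/392))*(-410) = 31 + ((423/7)*(-1/392))*(-410) = 31 - 423/2744*(-410) = 31 + 86715/1372 = 129247/1372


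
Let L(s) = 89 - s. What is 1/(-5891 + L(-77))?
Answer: -1/5725 ≈ -0.00017467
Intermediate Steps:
1/(-5891 + L(-77)) = 1/(-5891 + (89 - 1*(-77))) = 1/(-5891 + (89 + 77)) = 1/(-5891 + 166) = 1/(-5725) = -1/5725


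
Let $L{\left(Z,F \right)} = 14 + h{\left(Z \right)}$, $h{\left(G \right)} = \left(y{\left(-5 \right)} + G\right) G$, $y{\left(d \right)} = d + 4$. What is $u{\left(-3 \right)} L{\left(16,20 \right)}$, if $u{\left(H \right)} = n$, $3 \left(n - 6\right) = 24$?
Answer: $3556$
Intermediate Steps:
$y{\left(d \right)} = 4 + d$
$n = 14$ ($n = 6 + \frac{1}{3} \cdot 24 = 6 + 8 = 14$)
$h{\left(G \right)} = G \left(-1 + G\right)$ ($h{\left(G \right)} = \left(\left(4 - 5\right) + G\right) G = \left(-1 + G\right) G = G \left(-1 + G\right)$)
$u{\left(H \right)} = 14$
$L{\left(Z,F \right)} = 14 + Z \left(-1 + Z\right)$
$u{\left(-3 \right)} L{\left(16,20 \right)} = 14 \left(14 + 16 \left(-1 + 16\right)\right) = 14 \left(14 + 16 \cdot 15\right) = 14 \left(14 + 240\right) = 14 \cdot 254 = 3556$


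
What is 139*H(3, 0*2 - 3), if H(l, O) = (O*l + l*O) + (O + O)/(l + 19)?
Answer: -27939/11 ≈ -2539.9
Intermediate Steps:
H(l, O) = 2*O*l + 2*O/(19 + l) (H(l, O) = (O*l + O*l) + (2*O)/(19 + l) = 2*O*l + 2*O/(19 + l))
139*H(3, 0*2 - 3) = 139*(2*(0*2 - 3)*(1 + 3**2 + 19*3)/(19 + 3)) = 139*(2*(0 - 3)*(1 + 9 + 57)/22) = 139*(2*(-3)*(1/22)*67) = 139*(-201/11) = -27939/11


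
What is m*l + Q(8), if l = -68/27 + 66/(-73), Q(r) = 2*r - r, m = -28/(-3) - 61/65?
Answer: -7968442/384345 ≈ -20.733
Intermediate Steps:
m = 1637/195 (m = -28*(-⅓) - 61*1/65 = 28/3 - 61/65 = 1637/195 ≈ 8.3949)
Q(r) = r
l = -6746/1971 (l = -68*1/27 + 66*(-1/73) = -68/27 - 66/73 = -6746/1971 ≈ -3.4226)
m*l + Q(8) = (1637/195)*(-6746/1971) + 8 = -11043202/384345 + 8 = -7968442/384345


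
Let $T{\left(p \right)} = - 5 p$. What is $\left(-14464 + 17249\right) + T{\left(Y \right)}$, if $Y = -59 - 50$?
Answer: $3330$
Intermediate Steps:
$Y = -109$ ($Y = -59 - 50 = -109$)
$\left(-14464 + 17249\right) + T{\left(Y \right)} = \left(-14464 + 17249\right) - -545 = 2785 + 545 = 3330$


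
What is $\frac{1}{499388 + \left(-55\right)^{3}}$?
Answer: $\frac{1}{333013} \approx 3.0029 \cdot 10^{-6}$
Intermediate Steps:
$\frac{1}{499388 + \left(-55\right)^{3}} = \frac{1}{499388 - 166375} = \frac{1}{333013}$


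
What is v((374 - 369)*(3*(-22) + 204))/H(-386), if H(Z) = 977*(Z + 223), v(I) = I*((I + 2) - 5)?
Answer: -474030/159251 ≈ -2.9766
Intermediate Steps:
v(I) = I*(-3 + I) (v(I) = I*((2 + I) - 5) = I*(-3 + I))
H(Z) = 217871 + 977*Z (H(Z) = 977*(223 + Z) = 217871 + 977*Z)
v((374 - 369)*(3*(-22) + 204))/H(-386) = (((374 - 369)*(3*(-22) + 204))*(-3 + (374 - 369)*(3*(-22) + 204)))/(217871 + 977*(-386)) = ((5*(-66 + 204))*(-3 + 5*(-66 + 204)))/(217871 - 377122) = ((5*138)*(-3 + 5*138))/(-159251) = (690*(-3 + 690))*(-1/159251) = (690*687)*(-1/159251) = 474030*(-1/159251) = -474030/159251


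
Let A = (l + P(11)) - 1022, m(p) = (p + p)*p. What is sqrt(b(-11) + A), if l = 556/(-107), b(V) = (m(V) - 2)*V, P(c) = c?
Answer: I*sqrt(41859791)/107 ≈ 60.466*I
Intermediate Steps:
m(p) = 2*p**2 (m(p) = (2*p)*p = 2*p**2)
b(V) = V*(-2 + 2*V**2) (b(V) = (2*V**2 - 2)*V = (-2 + 2*V**2)*V = V*(-2 + 2*V**2))
l = -556/107 (l = 556*(-1/107) = -556/107 ≈ -5.1963)
A = -108733/107 (A = (-556/107 + 11) - 1022 = 621/107 - 1022 = -108733/107 ≈ -1016.2)
sqrt(b(-11) + A) = sqrt(2*(-11)*(-1 + (-11)**2) - 108733/107) = sqrt(2*(-11)*(-1 + 121) - 108733/107) = sqrt(2*(-11)*120 - 108733/107) = sqrt(-2640 - 108733/107) = sqrt(-391213/107) = I*sqrt(41859791)/107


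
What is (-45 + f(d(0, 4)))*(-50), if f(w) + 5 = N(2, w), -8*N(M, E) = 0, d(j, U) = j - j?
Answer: 2500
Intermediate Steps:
d(j, U) = 0
N(M, E) = 0 (N(M, E) = -⅛*0 = 0)
f(w) = -5 (f(w) = -5 + 0 = -5)
(-45 + f(d(0, 4)))*(-50) = (-45 - 5)*(-50) = -50*(-50) = 2500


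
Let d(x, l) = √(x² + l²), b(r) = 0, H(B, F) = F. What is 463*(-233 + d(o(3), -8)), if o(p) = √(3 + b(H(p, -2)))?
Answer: -107879 + 463*√67 ≈ -1.0409e+5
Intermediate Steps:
o(p) = √3 (o(p) = √(3 + 0) = √3)
d(x, l) = √(l² + x²)
463*(-233 + d(o(3), -8)) = 463*(-233 + √((-8)² + (√3)²)) = 463*(-233 + √(64 + 3)) = 463*(-233 + √67) = -107879 + 463*√67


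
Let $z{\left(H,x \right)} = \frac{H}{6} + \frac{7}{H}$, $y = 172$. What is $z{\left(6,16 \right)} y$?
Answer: $\frac{1118}{3} \approx 372.67$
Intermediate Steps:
$z{\left(H,x \right)} = \frac{7}{H} + \frac{H}{6}$ ($z{\left(H,x \right)} = H \frac{1}{6} + \frac{7}{H} = \frac{H}{6} + \frac{7}{H} = \frac{7}{H} + \frac{H}{6}$)
$z{\left(6,16 \right)} y = \left(\frac{7}{6} + \frac{1}{6} \cdot 6\right) 172 = \left(7 \cdot \frac{1}{6} + 1\right) 172 = \left(\frac{7}{6} + 1\right) 172 = \frac{13}{6} \cdot 172 = \frac{1118}{3}$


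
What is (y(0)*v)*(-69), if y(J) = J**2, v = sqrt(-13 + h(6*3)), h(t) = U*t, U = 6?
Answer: 0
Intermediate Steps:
h(t) = 6*t
v = sqrt(95) (v = sqrt(-13 + 6*(6*3)) = sqrt(-13 + 6*18) = sqrt(-13 + 108) = sqrt(95) ≈ 9.7468)
(y(0)*v)*(-69) = (0**2*sqrt(95))*(-69) = (0*sqrt(95))*(-69) = 0*(-69) = 0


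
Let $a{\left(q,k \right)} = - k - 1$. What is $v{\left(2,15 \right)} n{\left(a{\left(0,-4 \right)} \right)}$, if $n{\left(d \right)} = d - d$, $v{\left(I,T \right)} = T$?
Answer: $0$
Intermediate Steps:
$a{\left(q,k \right)} = -1 - k$
$n{\left(d \right)} = 0$
$v{\left(2,15 \right)} n{\left(a{\left(0,-4 \right)} \right)} = 15 \cdot 0 = 0$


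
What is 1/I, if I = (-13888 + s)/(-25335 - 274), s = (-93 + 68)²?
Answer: 25609/13263 ≈ 1.9309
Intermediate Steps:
s = 625 (s = (-25)² = 625)
I = 13263/25609 (I = (-13888 + 625)/(-25335 - 274) = -13263/(-25609) = -13263*(-1/25609) = 13263/25609 ≈ 0.51790)
1/I = 1/(13263/25609) = 25609/13263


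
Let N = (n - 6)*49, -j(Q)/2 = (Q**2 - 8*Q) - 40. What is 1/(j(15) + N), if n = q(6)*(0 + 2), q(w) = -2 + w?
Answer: -1/32 ≈ -0.031250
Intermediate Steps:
n = 8 (n = (-2 + 6)*(0 + 2) = 4*2 = 8)
j(Q) = 80 - 2*Q**2 + 16*Q (j(Q) = -2*((Q**2 - 8*Q) - 40) = -2*(-40 + Q**2 - 8*Q) = 80 - 2*Q**2 + 16*Q)
N = 98 (N = (8 - 6)*49 = 2*49 = 98)
1/(j(15) + N) = 1/((80 - 2*15**2 + 16*15) + 98) = 1/((80 - 2*225 + 240) + 98) = 1/((80 - 450 + 240) + 98) = 1/(-130 + 98) = 1/(-32) = -1/32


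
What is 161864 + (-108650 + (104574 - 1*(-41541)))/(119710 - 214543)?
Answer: 15350011247/94833 ≈ 1.6186e+5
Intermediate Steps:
161864 + (-108650 + (104574 - 1*(-41541)))/(119710 - 214543) = 161864 + (-108650 + (104574 + 41541))/(-94833) = 161864 + (-108650 + 146115)*(-1/94833) = 161864 + 37465*(-1/94833) = 161864 - 37465/94833 = 15350011247/94833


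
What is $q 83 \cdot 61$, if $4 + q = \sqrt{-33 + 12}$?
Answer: $-20252 + 5063 i \sqrt{21} \approx -20252.0 + 23202.0 i$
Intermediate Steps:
$q = -4 + i \sqrt{21}$ ($q = -4 + \sqrt{-33 + 12} = -4 + \sqrt{-21} = -4 + i \sqrt{21} \approx -4.0 + 4.5826 i$)
$q 83 \cdot 61 = \left(-4 + i \sqrt{21}\right) 83 \cdot 61 = \left(-332 + 83 i \sqrt{21}\right) 61 = -20252 + 5063 i \sqrt{21}$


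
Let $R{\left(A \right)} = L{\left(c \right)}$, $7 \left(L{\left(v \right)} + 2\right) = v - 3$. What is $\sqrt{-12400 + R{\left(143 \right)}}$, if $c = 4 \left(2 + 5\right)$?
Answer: $\frac{i \sqrt{607523}}{7} \approx 111.35 i$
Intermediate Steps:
$c = 28$ ($c = 4 \cdot 7 = 28$)
$L{\left(v \right)} = - \frac{17}{7} + \frac{v}{7}$ ($L{\left(v \right)} = -2 + \frac{v - 3}{7} = -2 + \frac{-3 + v}{7} = -2 + \left(- \frac{3}{7} + \frac{v}{7}\right) = - \frac{17}{7} + \frac{v}{7}$)
$R{\left(A \right)} = \frac{11}{7}$ ($R{\left(A \right)} = - \frac{17}{7} + \frac{1}{7} \cdot 28 = - \frac{17}{7} + 4 = \frac{11}{7}$)
$\sqrt{-12400 + R{\left(143 \right)}} = \sqrt{-12400 + \frac{11}{7}} = \sqrt{- \frac{86789}{7}} = \frac{i \sqrt{607523}}{7}$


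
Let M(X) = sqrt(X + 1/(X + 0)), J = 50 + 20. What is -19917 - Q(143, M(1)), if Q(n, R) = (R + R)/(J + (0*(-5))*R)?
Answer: -19917 - sqrt(2)/35 ≈ -19917.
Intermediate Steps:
J = 70
M(X) = sqrt(X + 1/X)
Q(n, R) = R/35 (Q(n, R) = (R + R)/(70 + (0*(-5))*R) = (2*R)/(70 + 0*R) = (2*R)/(70 + 0) = (2*R)/70 = (2*R)*(1/70) = R/35)
-19917 - Q(143, M(1)) = -19917 - sqrt(1 + 1/1)/35 = -19917 - sqrt(1 + 1)/35 = -19917 - sqrt(2)/35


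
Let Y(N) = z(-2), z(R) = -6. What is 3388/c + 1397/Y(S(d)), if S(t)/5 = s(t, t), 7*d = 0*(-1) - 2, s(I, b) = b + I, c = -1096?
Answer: -96965/411 ≈ -235.92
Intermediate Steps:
s(I, b) = I + b
d = -2/7 (d = (0*(-1) - 2)/7 = (0 - 2)/7 = (⅐)*(-2) = -2/7 ≈ -0.28571)
S(t) = 10*t (S(t) = 5*(t + t) = 5*(2*t) = 10*t)
Y(N) = -6
3388/c + 1397/Y(S(d)) = 3388/(-1096) + 1397/(-6) = 3388*(-1/1096) + 1397*(-⅙) = -847/274 - 1397/6 = -96965/411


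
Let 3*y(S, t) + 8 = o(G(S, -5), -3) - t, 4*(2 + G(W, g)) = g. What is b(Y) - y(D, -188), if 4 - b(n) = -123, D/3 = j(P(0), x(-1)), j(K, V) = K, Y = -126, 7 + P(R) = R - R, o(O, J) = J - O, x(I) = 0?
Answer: 803/12 ≈ 66.917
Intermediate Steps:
G(W, g) = -2 + g/4
P(R) = -7 (P(R) = -7 + (R - R) = -7 + 0 = -7)
D = -21 (D = 3*(-7) = -21)
b(n) = 127 (b(n) = 4 - 1*(-123) = 4 + 123 = 127)
y(S, t) = -31/12 - t/3 (y(S, t) = -8/3 + ((-3 - (-2 + (¼)*(-5))) - t)/3 = -8/3 + ((-3 - (-2 - 5/4)) - t)/3 = -8/3 + ((-3 - 1*(-13/4)) - t)/3 = -8/3 + ((-3 + 13/4) - t)/3 = -8/3 + (¼ - t)/3 = -8/3 + (1/12 - t/3) = -31/12 - t/3)
b(Y) - y(D, -188) = 127 - (-31/12 - ⅓*(-188)) = 127 - (-31/12 + 188/3) = 127 - 1*721/12 = 127 - 721/12 = 803/12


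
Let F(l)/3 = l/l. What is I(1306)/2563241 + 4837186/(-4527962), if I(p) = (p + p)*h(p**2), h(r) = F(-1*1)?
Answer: -6181696184797/5803128922421 ≈ -1.0652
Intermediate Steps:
F(l) = 3 (F(l) = 3*(l/l) = 3*1 = 3)
h(r) = 3
I(p) = 6*p (I(p) = (p + p)*3 = (2*p)*3 = 6*p)
I(1306)/2563241 + 4837186/(-4527962) = (6*1306)/2563241 + 4837186/(-4527962) = 7836*(1/2563241) + 4837186*(-1/4527962) = 7836/2563241 - 2418593/2263981 = -6181696184797/5803128922421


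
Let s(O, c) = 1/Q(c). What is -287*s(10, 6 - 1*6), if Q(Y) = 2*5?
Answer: -287/10 ≈ -28.700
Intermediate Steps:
Q(Y) = 10
s(O, c) = ⅒ (s(O, c) = 1/10 = ⅒)
-287*s(10, 6 - 1*6) = -287*⅒ = -287/10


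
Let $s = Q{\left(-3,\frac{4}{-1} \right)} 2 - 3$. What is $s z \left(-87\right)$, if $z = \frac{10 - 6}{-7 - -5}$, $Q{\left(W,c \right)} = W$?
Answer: $-1566$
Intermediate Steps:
$s = -9$ ($s = \left(-3\right) 2 - 3 = -6 - 3 = -9$)
$z = -2$ ($z = \frac{4}{-7 + \left(-1 + 6\right)} = \frac{4}{-7 + 5} = \frac{4}{-2} = 4 \left(- \frac{1}{2}\right) = -2$)
$s z \left(-87\right) = \left(-9\right) \left(-2\right) \left(-87\right) = 18 \left(-87\right) = -1566$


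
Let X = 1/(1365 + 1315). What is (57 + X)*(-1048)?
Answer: -20011691/335 ≈ -59736.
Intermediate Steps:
X = 1/2680 ≈ 0.00037313
(57 + X)*(-1048) = (57 + 1/2680)*(-1048) = (152761/2680)*(-1048) = -20011691/335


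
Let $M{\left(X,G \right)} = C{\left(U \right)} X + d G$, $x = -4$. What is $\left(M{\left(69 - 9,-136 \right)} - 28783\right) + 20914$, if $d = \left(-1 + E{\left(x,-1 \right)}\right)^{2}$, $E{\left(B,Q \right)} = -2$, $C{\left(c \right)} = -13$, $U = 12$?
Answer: $-9873$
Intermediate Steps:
$d = 9$ ($d = \left(-1 - 2\right)^{2} = \left(-3\right)^{2} = 9$)
$M{\left(X,G \right)} = - 13 X + 9 G$
$\left(M{\left(69 - 9,-136 \right)} - 28783\right) + 20914 = \left(\left(- 13 \left(69 - 9\right) + 9 \left(-136\right)\right) - 28783\right) + 20914 = \left(\left(- 13 \left(69 - 9\right) - 1224\right) - 28783\right) + 20914 = \left(\left(\left(-13\right) 60 - 1224\right) - 28783\right) + 20914 = \left(\left(-780 - 1224\right) - 28783\right) + 20914 = \left(-2004 - 28783\right) + 20914 = -30787 + 20914 = -9873$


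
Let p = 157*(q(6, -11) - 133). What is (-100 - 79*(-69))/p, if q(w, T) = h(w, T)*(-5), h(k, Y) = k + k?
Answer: -5351/30301 ≈ -0.17659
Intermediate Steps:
h(k, Y) = 2*k
q(w, T) = -10*w (q(w, T) = (2*w)*(-5) = -10*w)
p = -30301 (p = 157*(-10*6 - 133) = 157*(-60 - 133) = 157*(-193) = -30301)
(-100 - 79*(-69))/p = (-100 - 79*(-69))/(-30301) = (-100 + 5451)*(-1/30301) = 5351*(-1/30301) = -5351/30301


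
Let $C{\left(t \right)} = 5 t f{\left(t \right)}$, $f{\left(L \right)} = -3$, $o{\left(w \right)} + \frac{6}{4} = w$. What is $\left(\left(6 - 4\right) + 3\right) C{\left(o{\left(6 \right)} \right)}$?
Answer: $- \frac{675}{2} \approx -337.5$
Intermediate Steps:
$o{\left(w \right)} = - \frac{3}{2} + w$
$C{\left(t \right)} = - 15 t$ ($C{\left(t \right)} = 5 t \left(-3\right) = - 15 t$)
$\left(\left(6 - 4\right) + 3\right) C{\left(o{\left(6 \right)} \right)} = \left(\left(6 - 4\right) + 3\right) \left(- 15 \left(- \frac{3}{2} + 6\right)\right) = \left(\left(6 - 4\right) + 3\right) \left(\left(-15\right) \frac{9}{2}\right) = \left(2 + 3\right) \left(- \frac{135}{2}\right) = 5 \left(- \frac{135}{2}\right) = - \frac{675}{2}$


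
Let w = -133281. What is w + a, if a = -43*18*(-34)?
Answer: -106965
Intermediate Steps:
a = 26316 (a = -774*(-34) = 26316)
w + a = -133281 + 26316 = -106965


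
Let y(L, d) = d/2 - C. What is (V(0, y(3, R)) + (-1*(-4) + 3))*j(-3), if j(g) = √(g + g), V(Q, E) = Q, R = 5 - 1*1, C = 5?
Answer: 7*I*√6 ≈ 17.146*I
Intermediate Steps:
R = 4 (R = 5 - 1 = 4)
y(L, d) = -5 + d/2 (y(L, d) = d/2 - 1*5 = d*(½) - 5 = d/2 - 5 = -5 + d/2)
j(g) = √2*√g (j(g) = √(2*g) = √2*√g)
(V(0, y(3, R)) + (-1*(-4) + 3))*j(-3) = (0 + (-1*(-4) + 3))*(√2*√(-3)) = (0 + (4 + 3))*(√2*(I*√3)) = (0 + 7)*(I*√6) = 7*(I*√6) = 7*I*√6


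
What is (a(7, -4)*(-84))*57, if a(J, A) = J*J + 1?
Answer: -239400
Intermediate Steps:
a(J, A) = 1 + J**2 (a(J, A) = J**2 + 1 = 1 + J**2)
(a(7, -4)*(-84))*57 = ((1 + 7**2)*(-84))*57 = ((1 + 49)*(-84))*57 = (50*(-84))*57 = -4200*57 = -239400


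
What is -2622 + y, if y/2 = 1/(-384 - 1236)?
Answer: -2123821/810 ≈ -2622.0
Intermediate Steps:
y = -1/810 (y = 2/(-384 - 1236) = 2/(-1620) = 2*(-1/1620) = -1/810 ≈ -0.0012346)
-2622 + y = -2622 - 1/810 = -2123821/810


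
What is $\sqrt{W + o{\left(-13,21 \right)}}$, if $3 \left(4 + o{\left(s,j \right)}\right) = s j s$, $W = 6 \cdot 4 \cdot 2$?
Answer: $\sqrt{1227} \approx 35.029$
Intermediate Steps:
$W = 48$ ($W = 24 \cdot 2 = 48$)
$o{\left(s,j \right)} = -4 + \frac{j s^{2}}{3}$ ($o{\left(s,j \right)} = -4 + \frac{s j s}{3} = -4 + \frac{j s s}{3} = -4 + \frac{j s^{2}}{3}$)
$\sqrt{W + o{\left(-13,21 \right)}} = \sqrt{48 - \left(4 - 7 \left(-13\right)^{2}\right)} = \sqrt{48 - \left(4 - 1183\right)} = \sqrt{48 + \left(-4 + 1183\right)} = \sqrt{48 + 1179} = \sqrt{1227}$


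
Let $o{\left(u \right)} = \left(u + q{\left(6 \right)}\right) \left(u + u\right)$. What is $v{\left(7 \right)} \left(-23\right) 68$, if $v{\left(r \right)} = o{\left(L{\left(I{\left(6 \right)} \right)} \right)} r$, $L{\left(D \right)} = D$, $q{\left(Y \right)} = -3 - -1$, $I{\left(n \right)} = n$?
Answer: $-525504$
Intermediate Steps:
$q{\left(Y \right)} = -2$ ($q{\left(Y \right)} = -3 + 1 = -2$)
$o{\left(u \right)} = 2 u \left(-2 + u\right)$ ($o{\left(u \right)} = \left(u - 2\right) \left(u + u\right) = \left(-2 + u\right) 2 u = 2 u \left(-2 + u\right)$)
$v{\left(r \right)} = 48 r$ ($v{\left(r \right)} = 2 \cdot 6 \left(-2 + 6\right) r = 2 \cdot 6 \cdot 4 r = 48 r$)
$v{\left(7 \right)} \left(-23\right) 68 = 48 \cdot 7 \left(-23\right) 68 = 336 \left(-23\right) 68 = \left(-7728\right) 68 = -525504$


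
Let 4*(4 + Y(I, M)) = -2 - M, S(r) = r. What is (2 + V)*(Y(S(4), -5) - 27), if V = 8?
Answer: -605/2 ≈ -302.50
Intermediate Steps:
Y(I, M) = -9/2 - M/4 (Y(I, M) = -4 + (-2 - M)/4 = -4 + (-½ - M/4) = -9/2 - M/4)
(2 + V)*(Y(S(4), -5) - 27) = (2 + 8)*((-9/2 - ¼*(-5)) - 27) = 10*((-9/2 + 5/4) - 27) = 10*(-13/4 - 27) = 10*(-121/4) = -605/2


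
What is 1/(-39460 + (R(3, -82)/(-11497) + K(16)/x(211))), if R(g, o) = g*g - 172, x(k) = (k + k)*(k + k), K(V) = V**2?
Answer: -511857937/20197906201289 ≈ -2.5342e-5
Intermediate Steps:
x(k) = 4*k**2 (x(k) = (2*k)*(2*k) = 4*k**2)
R(g, o) = -172 + g**2 (R(g, o) = g**2 - 172 = -172 + g**2)
1/(-39460 + (R(3, -82)/(-11497) + K(16)/x(211))) = 1/(-39460 + ((-172 + 3**2)/(-11497) + 16**2/((4*211**2)))) = 1/(-39460 + ((-172 + 9)*(-1/11497) + 256/((4*44521)))) = 1/(-39460 + (-163*(-1/11497) + 256/178084)) = 1/(-39460 + (163/11497 + 256*(1/178084))) = 1/(-39460 + (163/11497 + 64/44521)) = 1/(-39460 + 7992731/511857937) = 1/(-20197906201289/511857937) = -511857937/20197906201289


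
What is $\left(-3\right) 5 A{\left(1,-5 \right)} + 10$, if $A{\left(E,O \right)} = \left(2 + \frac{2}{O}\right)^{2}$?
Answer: $- \frac{142}{5} \approx -28.4$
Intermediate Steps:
$\left(-3\right) 5 A{\left(1,-5 \right)} + 10 = \left(-3\right) 5 \frac{4 \left(1 - 5\right)^{2}}{25} + 10 = - 15 \cdot 4 \cdot \frac{1}{25} \left(-4\right)^{2} + 10 = - 15 \cdot 4 \cdot \frac{1}{25} \cdot 16 + 10 = \left(-15\right) \frac{64}{25} + 10 = - \frac{192}{5} + 10 = - \frac{142}{5}$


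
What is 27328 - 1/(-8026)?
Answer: 219334529/8026 ≈ 27328.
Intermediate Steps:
27328 - 1/(-8026) = 27328 - 1*(-1/8026) = 27328 + 1/8026 = 219334529/8026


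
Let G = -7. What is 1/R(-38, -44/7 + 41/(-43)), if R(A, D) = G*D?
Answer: 43/2179 ≈ 0.019734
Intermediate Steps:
R(A, D) = -7*D
1/R(-38, -44/7 + 41/(-43)) = 1/(-7*(-44/7 + 41/(-43))) = 1/(-7*(-44*⅐ + 41*(-1/43))) = 1/(-7*(-44/7 - 41/43)) = 1/(-7*(-2179/301)) = 1/(2179/43) = 43/2179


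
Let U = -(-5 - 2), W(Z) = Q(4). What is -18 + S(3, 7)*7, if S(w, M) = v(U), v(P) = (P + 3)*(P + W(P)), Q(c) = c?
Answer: 752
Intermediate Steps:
W(Z) = 4
U = 7 (U = -1*(-7) = 7)
v(P) = (3 + P)*(4 + P) (v(P) = (P + 3)*(P + 4) = (3 + P)*(4 + P))
S(w, M) = 110 (S(w, M) = 12 + 7² + 7*7 = 12 + 49 + 49 = 110)
-18 + S(3, 7)*7 = -18 + 110*7 = -18 + 770 = 752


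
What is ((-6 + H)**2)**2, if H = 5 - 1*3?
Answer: 256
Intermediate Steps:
H = 2 (H = 5 - 3 = 2)
((-6 + H)**2)**2 = ((-6 + 2)**2)**2 = ((-4)**2)**2 = 16**2 = 256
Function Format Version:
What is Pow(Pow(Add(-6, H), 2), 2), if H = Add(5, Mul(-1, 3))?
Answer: 256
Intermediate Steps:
H = 2 (H = Add(5, -3) = 2)
Pow(Pow(Add(-6, H), 2), 2) = Pow(Pow(Add(-6, 2), 2), 2) = Pow(Pow(-4, 2), 2) = Pow(16, 2) = 256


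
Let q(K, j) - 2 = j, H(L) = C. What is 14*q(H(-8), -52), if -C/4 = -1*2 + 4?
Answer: -700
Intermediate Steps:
C = -8 (C = -4*(-1*2 + 4) = -4*(-2 + 4) = -4*2 = -8)
H(L) = -8
q(K, j) = 2 + j
14*q(H(-8), -52) = 14*(2 - 52) = 14*(-50) = -700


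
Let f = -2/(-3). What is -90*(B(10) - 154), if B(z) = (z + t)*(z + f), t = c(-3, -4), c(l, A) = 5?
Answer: -540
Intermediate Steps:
t = 5
f = ⅔ (f = -2*(-⅓) = ⅔ ≈ 0.66667)
B(z) = (5 + z)*(⅔ + z) (B(z) = (z + 5)*(z + ⅔) = (5 + z)*(⅔ + z))
-90*(B(10) - 154) = -90*((10/3 + 10² + (17/3)*10) - 154) = -90*((10/3 + 100 + 170/3) - 154) = -90*(160 - 154) = -90*6 = -540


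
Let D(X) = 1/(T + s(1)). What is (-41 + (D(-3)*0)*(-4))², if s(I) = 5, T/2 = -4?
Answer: 1681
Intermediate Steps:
T = -8 (T = 2*(-4) = -8)
D(X) = -⅓ (D(X) = 1/(-8 + 5) = 1/(-3) = -⅓)
(-41 + (D(-3)*0)*(-4))² = (-41 - ⅓*0*(-4))² = (-41 + 0*(-4))² = (-41 + 0)² = (-41)² = 1681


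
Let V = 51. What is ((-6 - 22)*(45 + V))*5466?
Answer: -14692608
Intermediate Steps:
((-6 - 22)*(45 + V))*5466 = ((-6 - 22)*(45 + 51))*5466 = -28*96*5466 = -2688*5466 = -14692608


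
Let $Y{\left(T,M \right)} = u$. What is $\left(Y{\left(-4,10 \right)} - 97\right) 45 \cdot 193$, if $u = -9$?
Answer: $-920610$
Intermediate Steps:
$Y{\left(T,M \right)} = -9$
$\left(Y{\left(-4,10 \right)} - 97\right) 45 \cdot 193 = \left(-9 - 97\right) 45 \cdot 193 = \left(-106\right) 45 \cdot 193 = \left(-4770\right) 193 = -920610$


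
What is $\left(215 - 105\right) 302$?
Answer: $33220$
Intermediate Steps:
$\left(215 - 105\right) 302 = 110 \cdot 302 = 33220$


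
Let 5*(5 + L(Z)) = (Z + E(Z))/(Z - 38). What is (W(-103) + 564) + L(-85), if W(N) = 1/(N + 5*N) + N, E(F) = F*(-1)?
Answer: 281807/618 ≈ 456.00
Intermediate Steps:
E(F) = -F
W(N) = N + 1/(6*N) (W(N) = 1/(6*N) + N = N + 1/(6*N))
L(Z) = -5 (L(Z) = -5 + ((Z - Z)/(Z - 38))/5 = -5 + (0/(-38 + Z))/5 = -5 + (⅕)*0 = -5 + 0 = -5)
(W(-103) + 564) + L(-85) = ((-103 + (⅙)/(-103)) + 564) - 5 = ((-103 + (⅙)*(-1/103)) + 564) - 5 = ((-103 - 1/618) + 564) - 5 = (-63655/618 + 564) - 5 = 284897/618 - 5 = 281807/618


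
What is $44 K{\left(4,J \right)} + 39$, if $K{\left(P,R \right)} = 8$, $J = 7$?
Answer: $391$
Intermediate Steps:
$44 K{\left(4,J \right)} + 39 = 44 \cdot 8 + 39 = 352 + 39 = 391$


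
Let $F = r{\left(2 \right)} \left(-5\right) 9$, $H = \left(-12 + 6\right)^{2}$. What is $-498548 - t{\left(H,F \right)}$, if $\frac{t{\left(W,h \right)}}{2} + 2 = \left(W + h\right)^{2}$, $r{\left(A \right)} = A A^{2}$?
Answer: $-708496$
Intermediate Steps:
$r{\left(A \right)} = A^{3}$
$H = 36$ ($H = \left(-6\right)^{2} = 36$)
$F = -360$ ($F = 2^{3} \left(-5\right) 9 = 8 \left(-5\right) 9 = \left(-40\right) 9 = -360$)
$t{\left(W,h \right)} = -4 + 2 \left(W + h\right)^{2}$
$-498548 - t{\left(H,F \right)} = -498548 - \left(-4 + 2 \left(36 - 360\right)^{2}\right) = -498548 - \left(-4 + 2 \left(-324\right)^{2}\right) = -498548 - \left(-4 + 2 \cdot 104976\right) = -498548 - \left(-4 + 209952\right) = -498548 - 209948 = -708496$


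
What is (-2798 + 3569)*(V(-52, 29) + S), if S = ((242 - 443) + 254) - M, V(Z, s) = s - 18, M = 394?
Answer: -254430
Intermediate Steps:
V(Z, s) = -18 + s
S = -341 (S = ((242 - 443) + 254) - 1*394 = (-201 + 254) - 394 = 53 - 394 = -341)
(-2798 + 3569)*(V(-52, 29) + S) = (-2798 + 3569)*((-18 + 29) - 341) = 771*(11 - 341) = 771*(-330) = -254430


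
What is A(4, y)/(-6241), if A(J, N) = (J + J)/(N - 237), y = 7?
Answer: 4/717715 ≈ 5.5732e-6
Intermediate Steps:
A(J, N) = 2*J/(-237 + N) (A(J, N) = (2*J)/(-237 + N) = 2*J/(-237 + N))
A(4, y)/(-6241) = (2*4/(-237 + 7))/(-6241) = (2*4/(-230))*(-1/6241) = (2*4*(-1/230))*(-1/6241) = -4/115*(-1/6241) = 4/717715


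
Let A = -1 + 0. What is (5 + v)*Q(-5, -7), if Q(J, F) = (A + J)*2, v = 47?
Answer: -624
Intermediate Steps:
A = -1
Q(J, F) = -2 + 2*J (Q(J, F) = (-1 + J)*2 = -2 + 2*J)
(5 + v)*Q(-5, -7) = (5 + 47)*(-2 + 2*(-5)) = 52*(-2 - 10) = 52*(-12) = -624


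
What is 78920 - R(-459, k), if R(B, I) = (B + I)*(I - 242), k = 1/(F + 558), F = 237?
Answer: -20324102656/632025 ≈ -32157.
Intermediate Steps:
k = 1/795 (k = 1/(237 + 558) = 1/795 ≈ 0.0012579)
R(B, I) = (-242 + I)*(B + I) (R(B, I) = (B + I)*(-242 + I) = (-242 + I)*(B + I))
78920 - R(-459, k) = 78920 - ((1/795)² - 242*(-459) - 242*1/795 - 459*1/795) = 78920 - (1/632025 + 111078 - 242/795 - 153/265) = 78920 - 1*70203515656/632025 = 78920 - 70203515656/632025 = -20324102656/632025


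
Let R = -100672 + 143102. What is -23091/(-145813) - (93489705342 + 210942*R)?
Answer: -347373953196645/3391 ≈ -1.0244e+11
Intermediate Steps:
R = 42430
-23091/(-145813) - (93489705342 + 210942*R) = -23091/(-145813) - 210942/(1/(443201 + 42430)) = -23091*(-1/145813) - 210942/(1/485631) = 537/3391 - 210942/1/485631 = 537/3391 - 210942*485631 = 537/3391 - 102439974402 = -347373953196645/3391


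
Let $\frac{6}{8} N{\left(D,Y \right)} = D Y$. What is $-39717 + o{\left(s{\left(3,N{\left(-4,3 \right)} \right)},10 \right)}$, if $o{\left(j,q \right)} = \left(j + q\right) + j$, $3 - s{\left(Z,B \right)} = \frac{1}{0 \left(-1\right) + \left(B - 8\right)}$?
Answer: $- \frac{476411}{12} \approx -39701.0$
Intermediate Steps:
$N{\left(D,Y \right)} = \frac{4 D Y}{3}$
$s{\left(Z,B \right)} = 3 - \frac{1}{-8 + B}$ ($s{\left(Z,B \right)} = 3 - \frac{1}{0 \left(-1\right) + \left(B - 8\right)} = 3 - \frac{1}{0 + \left(-8 + B\right)} = 3 - \frac{1}{-8 + B}$)
$o{\left(j,q \right)} = q + 2 j$
$-39717 + o{\left(s{\left(3,N{\left(-4,3 \right)} \right)},10 \right)} = -39717 + \left(10 + 2 \frac{-25 + 3 \cdot \frac{4}{3} \left(-4\right) 3}{-8 + \frac{4}{3} \left(-4\right) 3}\right) = -39717 + \left(10 + 2 \frac{-25 + 3 \left(-16\right)}{-8 - 16}\right) = -39717 + \left(10 + 2 \frac{-25 - 48}{-24}\right) = -39717 + \left(10 + 2 \left(\left(- \frac{1}{24}\right) \left(-73\right)\right)\right) = -39717 + \left(10 + 2 \cdot \frac{73}{24}\right) = -39717 + \left(10 + \frac{73}{12}\right) = -39717 + \frac{193}{12} = - \frac{476411}{12}$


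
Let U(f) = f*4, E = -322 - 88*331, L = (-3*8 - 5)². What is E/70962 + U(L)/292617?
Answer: -1396475747/3460781259 ≈ -0.40351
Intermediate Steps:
L = 841 (L = (-24 - 5)² = (-29)² = 841)
E = -29450 (E = -322 - 29128 = -29450)
U(f) = 4*f
E/70962 + U(L)/292617 = -29450/70962 + (4*841)/292617 = -29450*1/70962 + 3364*(1/292617) = -14725/35481 + 3364/292617 = -1396475747/3460781259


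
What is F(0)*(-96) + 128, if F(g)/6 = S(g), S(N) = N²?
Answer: 128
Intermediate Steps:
F(g) = 6*g²
F(0)*(-96) + 128 = (6*0²)*(-96) + 128 = (6*0)*(-96) + 128 = 0*(-96) + 128 = 0 + 128 = 128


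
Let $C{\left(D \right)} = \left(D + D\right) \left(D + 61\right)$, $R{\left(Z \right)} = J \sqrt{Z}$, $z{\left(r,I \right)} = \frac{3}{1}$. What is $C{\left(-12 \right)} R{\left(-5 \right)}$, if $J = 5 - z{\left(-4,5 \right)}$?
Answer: $- 2352 i \sqrt{5} \approx - 5259.2 i$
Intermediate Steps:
$z{\left(r,I \right)} = 3$ ($z{\left(r,I \right)} = 3 \cdot 1 = 3$)
$J = 2$ ($J = 5 - 3 = 2$)
$R{\left(Z \right)} = 2 \sqrt{Z}$
$C{\left(D \right)} = 2 D \left(61 + D\right)$
$C{\left(-12 \right)} R{\left(-5 \right)} = 2 \left(-12\right) \left(61 - 12\right) 2 \sqrt{-5} = 2 \left(-12\right) 49 \cdot 2 i \sqrt{5} = - 1176 \cdot 2 i \sqrt{5} = - 2352 i \sqrt{5}$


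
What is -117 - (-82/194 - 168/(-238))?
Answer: -193400/1649 ≈ -117.28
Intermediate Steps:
-117 - (-82/194 - 168/(-238)) = -117 - (-82*1/194 - 168*(-1/238)) = -117 - (-41/97 + 12/17) = -117 - 1*467/1649 = -117 - 467/1649 = -193400/1649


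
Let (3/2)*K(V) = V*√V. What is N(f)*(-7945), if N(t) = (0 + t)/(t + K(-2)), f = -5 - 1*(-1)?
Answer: -71505/11 + 23835*I*√2/11 ≈ -6500.5 + 3064.3*I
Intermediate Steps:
K(V) = 2*V^(3/2)/3 (K(V) = 2*(V*√V)/3 = 2*V^(3/2)/3)
f = -4 (f = -5 + 1 = -4)
N(t) = t/(t - 4*I*√2/3) (N(t) = (0 + t)/(t + 2*(-2)^(3/2)/3) = t/(t + 2*(-2*I*√2)/3) = t/(t - 4*I*√2/3))
N(f)*(-7945) = (3*(-4)/(3*(-4) - 4*I*√2))*(-7945) = (3*(-4)/(-12 - 4*I*√2))*(-7945) = -12/(-12 - 4*I*√2)*(-7945) = 95340/(-12 - 4*I*√2)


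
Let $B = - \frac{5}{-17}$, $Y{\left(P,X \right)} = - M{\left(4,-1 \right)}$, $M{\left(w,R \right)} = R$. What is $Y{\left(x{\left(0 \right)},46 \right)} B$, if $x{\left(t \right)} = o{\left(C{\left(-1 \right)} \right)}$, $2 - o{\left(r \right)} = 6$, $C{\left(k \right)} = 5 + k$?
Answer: $\frac{5}{17} \approx 0.29412$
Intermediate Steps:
$o{\left(r \right)} = -4$ ($o{\left(r \right)} = 2 - 6 = -4$)
$x{\left(t \right)} = -4$
$Y{\left(P,X \right)} = 1$ ($Y{\left(P,X \right)} = \left(-1\right) \left(-1\right) = 1$)
$B = \frac{5}{17}$ ($B = \left(-5\right) \left(- \frac{1}{17}\right) = \frac{5}{17} \approx 0.29412$)
$Y{\left(x{\left(0 \right)},46 \right)} B = 1 \cdot \frac{5}{17} = \frac{5}{17}$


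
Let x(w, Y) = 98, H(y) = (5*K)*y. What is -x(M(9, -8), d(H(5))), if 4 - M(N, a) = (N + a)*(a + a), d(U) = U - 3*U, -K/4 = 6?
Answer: -98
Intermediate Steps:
K = -24 (K = -4*6 = -24)
H(y) = -120*y (H(y) = (5*(-24))*y = -120*y)
d(U) = -2*U
M(N, a) = 4 - 2*a*(N + a) (M(N, a) = 4 - (N + a)*(a + a) = 4 - (N + a)*2*a = 4 - 2*a*(N + a))
-x(M(9, -8), d(H(5))) = -1*98 = -98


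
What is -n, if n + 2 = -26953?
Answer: 26955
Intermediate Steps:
n = -26955 (n = -2 - 26953 = -26955)
-n = -1*(-26955) = 26955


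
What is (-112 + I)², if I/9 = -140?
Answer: 1882384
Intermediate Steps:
I = -1260 (I = 9*(-140) = -1260)
(-112 + I)² = (-112 - 1260)² = (-1372)² = 1882384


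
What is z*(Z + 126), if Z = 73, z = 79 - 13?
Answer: 13134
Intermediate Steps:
z = 66
z*(Z + 126) = 66*(73 + 126) = 66*199 = 13134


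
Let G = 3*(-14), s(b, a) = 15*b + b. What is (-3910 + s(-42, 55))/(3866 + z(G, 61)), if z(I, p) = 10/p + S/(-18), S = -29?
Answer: -5031036/4246817 ≈ -1.1847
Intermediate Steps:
s(b, a) = 16*b
G = -42
z(I, p) = 29/18 + 10/p (z(I, p) = 10/p - 29/(-18) = 10/p - 29*(-1/18) = 10/p + 29/18 = 29/18 + 10/p)
(-3910 + s(-42, 55))/(3866 + z(G, 61)) = (-3910 + 16*(-42))/(3866 + (29/18 + 10/61)) = (-3910 - 672)/(3866 + (29/18 + 10*(1/61))) = -4582/(3866 + (29/18 + 10/61)) = -4582/(3866 + 1949/1098) = -4582/4246817/1098 = -4582*1098/4246817 = -5031036/4246817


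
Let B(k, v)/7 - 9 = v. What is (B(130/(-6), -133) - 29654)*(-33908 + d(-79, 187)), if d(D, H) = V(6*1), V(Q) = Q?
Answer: 1034756844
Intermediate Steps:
d(D, H) = 6 (d(D, H) = 6*1 = 6)
B(k, v) = 63 + 7*v
(B(130/(-6), -133) - 29654)*(-33908 + d(-79, 187)) = ((63 + 7*(-133)) - 29654)*(-33908 + 6) = ((63 - 931) - 29654)*(-33902) = (-868 - 29654)*(-33902) = -30522*(-33902) = 1034756844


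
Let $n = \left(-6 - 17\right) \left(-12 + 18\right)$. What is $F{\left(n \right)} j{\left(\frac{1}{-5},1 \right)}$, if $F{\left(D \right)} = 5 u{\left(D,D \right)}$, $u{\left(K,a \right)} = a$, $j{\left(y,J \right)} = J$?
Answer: $-690$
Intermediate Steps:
$n = -138$ ($n = \left(-23\right) 6 = -138$)
$F{\left(D \right)} = 5 D$
$F{\left(n \right)} j{\left(\frac{1}{-5},1 \right)} = 5 \left(-138\right) 1 = \left(-690\right) 1 = -690$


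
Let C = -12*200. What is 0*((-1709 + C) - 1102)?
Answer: 0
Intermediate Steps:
C = -2400
0*((-1709 + C) - 1102) = 0*((-1709 - 2400) - 1102) = 0*(-4109 - 1102) = 0*(-5211) = 0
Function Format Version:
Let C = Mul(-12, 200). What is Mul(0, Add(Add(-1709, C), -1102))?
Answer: 0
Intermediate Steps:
C = -2400
Mul(0, Add(Add(-1709, C), -1102)) = Mul(0, Add(Add(-1709, -2400), -1102)) = Mul(0, Add(-4109, -1102)) = Mul(0, -5211) = 0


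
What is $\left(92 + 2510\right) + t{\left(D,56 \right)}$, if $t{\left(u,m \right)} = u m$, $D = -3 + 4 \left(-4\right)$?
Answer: $1538$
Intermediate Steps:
$D = -19$ ($D = -3 - 16 = -19$)
$t{\left(u,m \right)} = m u$
$\left(92 + 2510\right) + t{\left(D,56 \right)} = \left(92 + 2510\right) + 56 \left(-19\right) = 2602 - 1064 = 1538$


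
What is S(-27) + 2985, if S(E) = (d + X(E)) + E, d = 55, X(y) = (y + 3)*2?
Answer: 2965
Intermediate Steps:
X(y) = 6 + 2*y (X(y) = (3 + y)*2 = 6 + 2*y)
S(E) = 61 + 3*E (S(E) = (55 + (6 + 2*E)) + E = (61 + 2*E) + E = 61 + 3*E)
S(-27) + 2985 = (61 + 3*(-27)) + 2985 = (61 - 81) + 2985 = -20 + 2985 = 2965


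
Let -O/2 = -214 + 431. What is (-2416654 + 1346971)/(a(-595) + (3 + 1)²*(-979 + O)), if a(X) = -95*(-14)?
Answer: 1069683/21278 ≈ 50.272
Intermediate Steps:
a(X) = 1330
O = -434 (O = -2*(-214 + 431) = -2*217 = -434)
(-2416654 + 1346971)/(a(-595) + (3 + 1)²*(-979 + O)) = (-2416654 + 1346971)/(1330 + (3 + 1)²*(-979 - 434)) = -1069683/(1330 + 4²*(-1413)) = -1069683/(1330 + 16*(-1413)) = -1069683/(1330 - 22608) = -1069683/(-21278) = -1069683*(-1/21278) = 1069683/21278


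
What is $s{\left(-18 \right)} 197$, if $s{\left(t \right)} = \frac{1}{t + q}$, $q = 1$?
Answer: $- \frac{197}{17} \approx -11.588$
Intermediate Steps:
$s{\left(t \right)} = \frac{1}{1 + t}$ ($s{\left(t \right)} = \frac{1}{t + 1} = \frac{1}{1 + t}$)
$s{\left(-18 \right)} 197 = \frac{1}{1 - 18} \cdot 197 = \frac{1}{-17} \cdot 197 = \left(- \frac{1}{17}\right) 197 = - \frac{197}{17}$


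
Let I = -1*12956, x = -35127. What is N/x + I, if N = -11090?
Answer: -455094322/35127 ≈ -12956.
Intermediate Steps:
I = -12956
N/x + I = -11090/(-35127) - 12956 = -11090*(-1/35127) - 12956 = 11090/35127 - 12956 = -455094322/35127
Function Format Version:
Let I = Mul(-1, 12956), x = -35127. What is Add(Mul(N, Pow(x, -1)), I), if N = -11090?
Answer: Rational(-455094322, 35127) ≈ -12956.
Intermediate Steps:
I = -12956
Add(Mul(N, Pow(x, -1)), I) = Add(Mul(-11090, Pow(-35127, -1)), -12956) = Add(Mul(-11090, Rational(-1, 35127)), -12956) = Add(Rational(11090, 35127), -12956) = Rational(-455094322, 35127)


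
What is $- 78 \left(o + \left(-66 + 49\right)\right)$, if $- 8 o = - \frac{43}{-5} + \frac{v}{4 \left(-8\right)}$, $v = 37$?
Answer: $\frac{895089}{640} \approx 1398.6$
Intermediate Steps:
$o = - \frac{1191}{1280}$ ($o = - \frac{- \frac{43}{-5} + \frac{37}{4 \left(-8\right)}}{8} = - \frac{\left(-43\right) \left(- \frac{1}{5}\right) + \frac{37}{-32}}{8} = - \frac{\frac{43}{5} + 37 \left(- \frac{1}{32}\right)}{8} = - \frac{\frac{43}{5} - \frac{37}{32}}{8} = \left(- \frac{1}{8}\right) \frac{1191}{160} = - \frac{1191}{1280} \approx -0.93047$)
$- 78 \left(o + \left(-66 + 49\right)\right) = - 78 \left(- \frac{1191}{1280} + \left(-66 + 49\right)\right) = - 78 \left(- \frac{1191}{1280} - 17\right) = \left(-78\right) \left(- \frac{22951}{1280}\right) = \frac{895089}{640}$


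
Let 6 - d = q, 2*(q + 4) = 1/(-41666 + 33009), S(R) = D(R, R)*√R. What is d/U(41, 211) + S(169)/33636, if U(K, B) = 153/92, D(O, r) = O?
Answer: 90267807911/14850529452 ≈ 6.0784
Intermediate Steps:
U(K, B) = 153/92 (U(K, B) = 153*(1/92) = 153/92)
S(R) = R^(3/2) (S(R) = R*√R = R^(3/2))
q = -69257/17314 (q = -4 + 1/(2*(-41666 + 33009)) = -4 + (½)/(-8657) = -4 + (½)*(-1/8657) = -4 - 1/17314 = -69257/17314 ≈ -4.0001)
d = 173141/17314 (d = 6 - 1*(-69257/17314) = 6 + 69257/17314 = 173141/17314 ≈ 10.000)
d/U(41, 211) + S(169)/33636 = 173141/(17314*(153/92)) + 169^(3/2)/33636 = (173141/17314)*(92/153) + 2197*(1/33636) = 7964486/1324521 + 2197/33636 = 90267807911/14850529452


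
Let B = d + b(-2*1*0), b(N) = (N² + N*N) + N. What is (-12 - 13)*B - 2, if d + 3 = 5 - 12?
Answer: 248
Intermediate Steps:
b(N) = N + 2*N² (b(N) = (N² + N²) + N = 2*N² + N = N + 2*N²)
d = -10 (d = -3 + (5 - 12) = -3 - 7 = -10)
B = -10 (B = -10 + (-2*1*0)*(1 + 2*(-2*1*0)) = -10 + (-2*0)*(1 + 2*(-2*0)) = -10 + (-1*0)*(1 + 2*(-1*0)) = -10 + 0*(1 + 2*0) = -10 + 0*(1 + 0) = -10 + 0*1 = -10 + 0 = -10)
(-12 - 13)*B - 2 = (-12 - 13)*(-10) - 2 = -25*(-10) - 2 = 250 - 2 = 248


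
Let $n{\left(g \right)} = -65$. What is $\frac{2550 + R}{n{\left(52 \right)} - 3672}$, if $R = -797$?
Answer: $- \frac{1753}{3737} \approx -0.46909$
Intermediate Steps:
$\frac{2550 + R}{n{\left(52 \right)} - 3672} = \frac{2550 - 797}{-65 - 3672} = \frac{1753}{-3737} = 1753 \left(- \frac{1}{3737}\right) = - \frac{1753}{3737}$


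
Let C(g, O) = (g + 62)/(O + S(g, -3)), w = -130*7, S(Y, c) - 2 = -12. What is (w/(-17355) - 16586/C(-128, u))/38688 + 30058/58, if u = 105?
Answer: 1709728419625/3295173024 ≈ 518.86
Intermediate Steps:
S(Y, c) = -10 (S(Y, c) = 2 - 12 = -10)
w = -910
C(g, O) = (62 + g)/(-10 + O) (C(g, O) = (g + 62)/(O - 10) = (62 + g)/(-10 + O))
(w/(-17355) - 16586/C(-128, u))/38688 + 30058/58 = (-910/(-17355) - 16586*(-10 + 105)/(62 - 128))/38688 + 30058/58 = (-910*(-1/17355) - 16586/(-66/95))*(1/38688) + 30058*(1/58) = (14/267 - 16586/((1/95)*(-66)))*(1/38688) + 15029/29 = (14/267 - 16586/(-66/95))*(1/38688) + 15029/29 = (14/267 - 16586*(-95/66))*(1/38688) + 15029/29 = (14/267 + 787835/33)*(1/38688) + 15029/29 = (70117469/2937)*(1/38688) + 15029/29 = 70117469/113626656 + 15029/29 = 1709728419625/3295173024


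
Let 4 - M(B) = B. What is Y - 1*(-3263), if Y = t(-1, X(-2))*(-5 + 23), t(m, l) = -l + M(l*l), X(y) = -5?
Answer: 2975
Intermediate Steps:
M(B) = 4 - B
t(m, l) = 4 - l - l² (t(m, l) = -l + (4 - l*l) = -l + (4 - l²) = 4 - l - l²)
Y = -288 (Y = (4 - 1*(-5) - 1*(-5)²)*(-5 + 23) = (4 + 5 - 1*25)*18 = (4 + 5 - 25)*18 = -16*18 = -288)
Y - 1*(-3263) = -288 - 1*(-3263) = -288 + 3263 = 2975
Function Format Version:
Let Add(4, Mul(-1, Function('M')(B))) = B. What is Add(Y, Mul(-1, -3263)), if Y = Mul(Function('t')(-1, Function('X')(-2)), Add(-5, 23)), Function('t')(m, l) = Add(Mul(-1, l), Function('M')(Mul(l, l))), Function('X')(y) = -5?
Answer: 2975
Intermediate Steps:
Function('M')(B) = Add(4, Mul(-1, B))
Function('t')(m, l) = Add(4, Mul(-1, l), Mul(-1, Pow(l, 2))) (Function('t')(m, l) = Add(Mul(-1, l), Add(4, Mul(-1, Mul(l, l)))) = Add(Mul(-1, l), Add(4, Mul(-1, Pow(l, 2)))) = Add(4, Mul(-1, l), Mul(-1, Pow(l, 2))))
Y = -288 (Y = Mul(Add(4, Mul(-1, -5), Mul(-1, Pow(-5, 2))), Add(-5, 23)) = Mul(Add(4, 5, Mul(-1, 25)), 18) = Mul(Add(4, 5, -25), 18) = Mul(-16, 18) = -288)
Add(Y, Mul(-1, -3263)) = Add(-288, Mul(-1, -3263)) = Add(-288, 3263) = 2975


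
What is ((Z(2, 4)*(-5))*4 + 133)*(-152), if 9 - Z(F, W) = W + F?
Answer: -11096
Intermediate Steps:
Z(F, W) = 9 - F - W (Z(F, W) = 9 - (W + F) = 9 - (F + W) = 9 + (-F - W) = 9 - F - W)
((Z(2, 4)*(-5))*4 + 133)*(-152) = (((9 - 1*2 - 1*4)*(-5))*4 + 133)*(-152) = (((9 - 2 - 4)*(-5))*4 + 133)*(-152) = ((3*(-5))*4 + 133)*(-152) = (-15*4 + 133)*(-152) = (-60 + 133)*(-152) = 73*(-152) = -11096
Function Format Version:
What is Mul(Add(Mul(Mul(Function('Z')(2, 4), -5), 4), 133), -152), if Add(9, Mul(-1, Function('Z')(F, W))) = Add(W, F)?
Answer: -11096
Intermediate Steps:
Function('Z')(F, W) = Add(9, Mul(-1, F), Mul(-1, W)) (Function('Z')(F, W) = Add(9, Mul(-1, Add(W, F))) = Add(9, Mul(-1, Add(F, W))) = Add(9, Add(Mul(-1, F), Mul(-1, W))) = Add(9, Mul(-1, F), Mul(-1, W)))
Mul(Add(Mul(Mul(Function('Z')(2, 4), -5), 4), 133), -152) = Mul(Add(Mul(Mul(Add(9, Mul(-1, 2), Mul(-1, 4)), -5), 4), 133), -152) = Mul(Add(Mul(Mul(Add(9, -2, -4), -5), 4), 133), -152) = Mul(Add(Mul(Mul(3, -5), 4), 133), -152) = Mul(Add(Mul(-15, 4), 133), -152) = Mul(Add(-60, 133), -152) = Mul(73, -152) = -11096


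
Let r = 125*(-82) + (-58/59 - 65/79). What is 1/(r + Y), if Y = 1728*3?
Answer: -4661/23621043 ≈ -0.00019732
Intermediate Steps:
r = -47783667/4661 (r = -10250 + (-58*1/59 - 65*1/79) = -10250 + (-58/59 - 65/79) = -10250 - 8417/4661 = -47783667/4661 ≈ -10252.)
Y = 5184
1/(r + Y) = 1/(-47783667/4661 + 5184) = 1/(-23621043/4661) = -4661/23621043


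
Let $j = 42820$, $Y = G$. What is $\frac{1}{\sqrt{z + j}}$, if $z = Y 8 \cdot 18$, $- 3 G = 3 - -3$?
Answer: $\frac{\sqrt{217}}{3038} \approx 0.0048489$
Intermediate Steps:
$G = -2$ ($G = - \frac{3 - -3}{3} = - \frac{3 + 3}{3} = \left(- \frac{1}{3}\right) 6 = -2$)
$Y = -2$
$z = -288$ ($z = \left(-2\right) 8 \cdot 18 = \left(-16\right) 18 = -288$)
$\frac{1}{\sqrt{z + j}} = \frac{1}{\sqrt{-288 + 42820}} = \frac{1}{\sqrt{42532}} = \frac{1}{14 \sqrt{217}} = \frac{\sqrt{217}}{3038}$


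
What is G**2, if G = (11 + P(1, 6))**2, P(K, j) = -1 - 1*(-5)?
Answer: 50625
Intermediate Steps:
P(K, j) = 4 (P(K, j) = -1 + 5 = 4)
G = 225 (G = (11 + 4)**2 = 15**2 = 225)
G**2 = 225**2 = 50625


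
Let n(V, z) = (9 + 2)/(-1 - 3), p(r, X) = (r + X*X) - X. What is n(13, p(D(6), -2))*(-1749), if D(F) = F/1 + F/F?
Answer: 19239/4 ≈ 4809.8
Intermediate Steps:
D(F) = 1 + F (D(F) = F*1 + 1 = F + 1 = 1 + F)
p(r, X) = r + X² - X (p(r, X) = (r + X²) - X = r + X² - X)
n(V, z) = -11/4 (n(V, z) = 11/(-4) = 11*(-¼) = -11/4)
n(13, p(D(6), -2))*(-1749) = -11/4*(-1749) = 19239/4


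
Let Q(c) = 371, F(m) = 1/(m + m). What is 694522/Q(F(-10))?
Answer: 694522/371 ≈ 1872.0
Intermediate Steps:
F(m) = 1/(2*m)
694522/Q(F(-10)) = 694522/371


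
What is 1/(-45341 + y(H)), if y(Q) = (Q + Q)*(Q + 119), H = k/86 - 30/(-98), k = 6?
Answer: -4439449/200890641509 ≈ -2.2099e-5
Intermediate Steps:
H = 792/2107 (H = 6/86 - 30/(-98) = 6*(1/86) - 30*(-1/98) = 3/43 + 15/49 = 792/2107 ≈ 0.37589)
y(Q) = 2*Q*(119 + Q) (y(Q) = (2*Q)*(119 + Q) = 2*Q*(119 + Q))
1/(-45341 + y(H)) = 1/(-45341 + 2*(792/2107)*(119 + 792/2107)) = 1/(-45341 + 2*(792/2107)*(251525/2107)) = 1/(-45341 + 398415600/4439449) = 1/(-200890641509/4439449) = -4439449/200890641509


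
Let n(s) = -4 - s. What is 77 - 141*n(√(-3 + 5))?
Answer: 641 + 141*√2 ≈ 840.40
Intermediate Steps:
77 - 141*n(√(-3 + 5)) = 77 - 141*(-4 - √(-3 + 5)) = 77 - 141*(-4 - √2) = 77 + (564 + 141*√2) = 641 + 141*√2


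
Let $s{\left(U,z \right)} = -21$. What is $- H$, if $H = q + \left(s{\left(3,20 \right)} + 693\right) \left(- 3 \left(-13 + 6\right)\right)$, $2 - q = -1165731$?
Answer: $-1179845$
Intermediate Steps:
$q = 1165733$ ($q = 2 - -1165731 = 2 + 1165731 = 1165733$)
$H = 1179845$ ($H = 1165733 + \left(-21 + 693\right) \left(- 3 \left(-13 + 6\right)\right) = 1165733 + 672 \left(\left(-3\right) \left(-7\right)\right) = 1165733 + 672 \cdot 21 = 1165733 + 14112 = 1179845$)
$- H = \left(-1\right) 1179845 = -1179845$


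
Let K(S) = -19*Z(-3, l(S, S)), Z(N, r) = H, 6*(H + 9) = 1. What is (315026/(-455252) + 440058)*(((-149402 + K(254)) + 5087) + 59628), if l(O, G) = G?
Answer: -7256705880973775/195108 ≈ -3.7193e+10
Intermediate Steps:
H = -53/6 (H = -9 + (⅙)*1 = -9 + ⅙ = -53/6 ≈ -8.8333)
Z(N, r) = -53/6
K(S) = 1007/6 (K(S) = -19*(-53/6) = 1007/6)
(315026/(-455252) + 440058)*(((-149402 + K(254)) + 5087) + 59628) = (315026/(-455252) + 440058)*(((-149402 + 1007/6) + 5087) + 59628) = (315026*(-1/455252) + 440058)*((-895405/6 + 5087) + 59628) = (-157513/227626 + 440058)*(-864883/6 + 59628) = (100168484795/227626)*(-507115/6) = -7256705880973775/195108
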